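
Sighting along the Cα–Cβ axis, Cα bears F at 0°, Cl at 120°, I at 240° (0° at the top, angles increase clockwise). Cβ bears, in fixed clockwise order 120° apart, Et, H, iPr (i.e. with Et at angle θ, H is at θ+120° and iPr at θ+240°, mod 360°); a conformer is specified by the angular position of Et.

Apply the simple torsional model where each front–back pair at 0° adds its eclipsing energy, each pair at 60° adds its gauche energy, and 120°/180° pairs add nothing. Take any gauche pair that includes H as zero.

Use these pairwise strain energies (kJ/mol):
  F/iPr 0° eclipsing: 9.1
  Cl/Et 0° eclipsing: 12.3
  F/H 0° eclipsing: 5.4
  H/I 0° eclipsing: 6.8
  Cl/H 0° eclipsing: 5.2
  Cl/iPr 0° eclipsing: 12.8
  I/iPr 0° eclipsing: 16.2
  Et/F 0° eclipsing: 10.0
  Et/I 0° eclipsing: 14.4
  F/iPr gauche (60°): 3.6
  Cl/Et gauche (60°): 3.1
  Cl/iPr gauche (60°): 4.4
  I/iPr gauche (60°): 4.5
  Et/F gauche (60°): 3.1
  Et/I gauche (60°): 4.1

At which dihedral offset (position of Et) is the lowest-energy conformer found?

60°

Et at 0° (eclipsed): F–Et eclipsed, Cl–H eclipsed, I–iPr eclipsed; 10.0 + 5.2 + 16.2 = 31.4 kJ/mol.
Et at 60° (staggered): F–Et gauche, F–iPr gauche, Cl–Et gauche, I–iPr gauche; 3.1 + 3.6 + 3.1 + 4.5 = 14.3 kJ/mol.
Et at 120° (eclipsed): F–iPr eclipsed, Cl–Et eclipsed, I–H eclipsed; 9.1 + 12.3 + 6.8 = 28.2 kJ/mol.
Et at 180° (staggered): F–iPr gauche, Cl–Et gauche, Cl–iPr gauche, I–Et gauche; 3.6 + 3.1 + 4.4 + 4.1 = 15.2 kJ/mol.
Et at 240° (eclipsed): F–H eclipsed, Cl–iPr eclipsed, I–Et eclipsed; 5.4 + 12.8 + 14.4 = 32.6 kJ/mol.
Et at 300° (staggered): F–Et gauche, Cl–iPr gauche, I–Et gauche, I–iPr gauche; 3.1 + 4.4 + 4.1 + 4.5 = 16.1 kJ/mol.
The minimum (14.3 kJ/mol) occurs with Et at 60°.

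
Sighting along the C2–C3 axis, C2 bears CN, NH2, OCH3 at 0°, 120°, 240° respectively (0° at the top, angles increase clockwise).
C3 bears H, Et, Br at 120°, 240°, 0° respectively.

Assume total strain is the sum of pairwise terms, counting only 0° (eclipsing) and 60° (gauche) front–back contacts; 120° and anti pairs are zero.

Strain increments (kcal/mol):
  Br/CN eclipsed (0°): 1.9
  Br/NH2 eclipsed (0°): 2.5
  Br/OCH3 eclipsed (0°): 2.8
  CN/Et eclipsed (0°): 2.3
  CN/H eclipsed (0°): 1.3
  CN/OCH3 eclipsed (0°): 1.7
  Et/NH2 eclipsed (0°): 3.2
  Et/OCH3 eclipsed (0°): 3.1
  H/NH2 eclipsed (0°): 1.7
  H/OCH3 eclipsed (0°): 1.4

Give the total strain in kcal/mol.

6.7 kcal/mol

This conformer (eclipsed): CN–Br eclipsed, NH2–H eclipsed, OCH3–Et eclipsed; 1.9 + 1.7 + 3.1 = 6.7 kcal/mol.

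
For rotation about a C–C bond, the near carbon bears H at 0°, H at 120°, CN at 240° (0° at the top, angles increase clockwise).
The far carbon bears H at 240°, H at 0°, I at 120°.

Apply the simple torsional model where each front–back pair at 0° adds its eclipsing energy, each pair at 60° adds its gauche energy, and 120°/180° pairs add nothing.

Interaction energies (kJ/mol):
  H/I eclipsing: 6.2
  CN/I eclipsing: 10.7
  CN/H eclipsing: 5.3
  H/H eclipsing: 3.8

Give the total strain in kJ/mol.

This conformer (eclipsed): H–H eclipsed, H–I eclipsed, CN–H eclipsed; 3.8 + 6.2 + 5.3 = 15.3 kJ/mol.

15.3 kJ/mol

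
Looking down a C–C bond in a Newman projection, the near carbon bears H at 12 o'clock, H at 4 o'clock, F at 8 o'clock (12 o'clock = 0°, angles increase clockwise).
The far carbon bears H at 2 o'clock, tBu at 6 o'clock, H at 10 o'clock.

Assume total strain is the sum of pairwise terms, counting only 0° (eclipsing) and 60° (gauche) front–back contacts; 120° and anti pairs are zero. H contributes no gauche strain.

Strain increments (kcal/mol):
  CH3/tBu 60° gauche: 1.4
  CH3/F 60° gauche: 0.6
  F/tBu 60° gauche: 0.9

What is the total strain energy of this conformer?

This conformer (staggered): F(240°)/tBu(180°) gauche 0.9 → 0.9 kcal/mol.

0.9 kcal/mol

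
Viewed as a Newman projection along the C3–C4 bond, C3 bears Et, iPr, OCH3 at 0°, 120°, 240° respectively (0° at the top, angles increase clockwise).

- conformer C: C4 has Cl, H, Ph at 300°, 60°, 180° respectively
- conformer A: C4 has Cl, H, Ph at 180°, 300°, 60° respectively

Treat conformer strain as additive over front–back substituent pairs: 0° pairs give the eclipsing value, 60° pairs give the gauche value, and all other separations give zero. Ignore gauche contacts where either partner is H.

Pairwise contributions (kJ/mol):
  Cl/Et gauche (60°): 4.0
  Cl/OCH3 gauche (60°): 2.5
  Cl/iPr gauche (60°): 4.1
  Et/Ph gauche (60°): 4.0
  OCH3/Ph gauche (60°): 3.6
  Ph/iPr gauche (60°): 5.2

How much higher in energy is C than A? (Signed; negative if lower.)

C is staggered. Et at 0° is gauche with Cl at 300° (4.0); iPr at 120° is gauche with Ph at 180° (5.2); OCH3 at 240° is gauche with Cl at 300° (2.5); OCH3 at 240° is gauche with Ph at 180° (3.6). Total 15.3 kJ/mol.
A is staggered. Et at 0° is gauche with Ph at 60° (4.0); iPr at 120° is gauche with Cl at 180° (4.1); iPr at 120° is gauche with Ph at 60° (5.2); OCH3 at 240° is gauche with Cl at 180° (2.5). Total 15.8 kJ/mol.
E(C) − E(A) = 15.3 − 15.8 = -0.5 kJ/mol.

-0.5 kJ/mol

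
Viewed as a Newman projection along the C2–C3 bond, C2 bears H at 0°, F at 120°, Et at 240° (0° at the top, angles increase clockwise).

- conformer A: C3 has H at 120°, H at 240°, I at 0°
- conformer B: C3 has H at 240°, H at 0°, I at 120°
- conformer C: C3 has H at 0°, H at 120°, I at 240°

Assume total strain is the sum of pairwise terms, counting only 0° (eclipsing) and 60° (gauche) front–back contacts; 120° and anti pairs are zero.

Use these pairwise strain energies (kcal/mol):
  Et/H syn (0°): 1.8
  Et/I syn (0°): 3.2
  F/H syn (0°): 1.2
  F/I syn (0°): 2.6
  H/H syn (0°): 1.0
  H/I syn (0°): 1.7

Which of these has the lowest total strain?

A (eclipsed): H(0°)/I(0°) eclipsed 1.7; F(120°)/H(120°) eclipsed 1.2; Et(240°)/H(240°) eclipsed 1.8 → 4.7 kcal/mol.
B (eclipsed): H(0°)/H(0°) eclipsed 1.0; F(120°)/I(120°) eclipsed 2.6; Et(240°)/H(240°) eclipsed 1.8 → 5.4 kcal/mol.
C (eclipsed): H(0°)/H(0°) eclipsed 1.0; F(120°)/H(120°) eclipsed 1.2; Et(240°)/I(240°) eclipsed 3.2 → 5.4 kcal/mol.
A has the lowest total (4.7 kcal/mol).

A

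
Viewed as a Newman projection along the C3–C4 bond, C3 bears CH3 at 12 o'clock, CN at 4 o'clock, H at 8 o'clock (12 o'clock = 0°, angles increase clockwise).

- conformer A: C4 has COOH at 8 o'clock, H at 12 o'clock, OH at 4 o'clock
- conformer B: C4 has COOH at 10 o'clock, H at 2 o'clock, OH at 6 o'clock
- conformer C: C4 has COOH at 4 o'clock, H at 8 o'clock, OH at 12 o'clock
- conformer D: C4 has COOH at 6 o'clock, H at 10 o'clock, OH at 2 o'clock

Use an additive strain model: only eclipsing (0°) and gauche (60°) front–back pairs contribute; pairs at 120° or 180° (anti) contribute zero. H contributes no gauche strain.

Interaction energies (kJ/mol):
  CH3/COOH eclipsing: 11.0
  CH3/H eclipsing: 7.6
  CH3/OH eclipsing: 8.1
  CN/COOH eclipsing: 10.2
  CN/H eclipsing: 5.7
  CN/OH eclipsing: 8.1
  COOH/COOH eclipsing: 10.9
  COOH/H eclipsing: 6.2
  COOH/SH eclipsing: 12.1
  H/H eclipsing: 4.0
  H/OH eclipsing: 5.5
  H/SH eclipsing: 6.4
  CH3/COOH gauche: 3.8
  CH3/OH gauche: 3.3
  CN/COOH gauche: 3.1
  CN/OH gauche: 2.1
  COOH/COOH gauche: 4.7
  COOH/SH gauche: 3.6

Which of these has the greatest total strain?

A (eclipsed): CH3–H eclipsed, CN–OH eclipsed, H–COOH eclipsed; 7.6 + 8.1 + 6.2 = 21.9 kJ/mol.
B (staggered): CH3–COOH gauche, CN–OH gauche; 3.8 + 2.1 = 5.9 kJ/mol.
C (eclipsed): CH3–OH eclipsed, CN–COOH eclipsed, H–H eclipsed; 8.1 + 10.2 + 4.0 = 22.3 kJ/mol.
D (staggered): CH3–OH gauche, CN–COOH gauche, CN–OH gauche; 3.3 + 3.1 + 2.1 = 8.5 kJ/mol.
C has the highest total (22.3 kJ/mol).

C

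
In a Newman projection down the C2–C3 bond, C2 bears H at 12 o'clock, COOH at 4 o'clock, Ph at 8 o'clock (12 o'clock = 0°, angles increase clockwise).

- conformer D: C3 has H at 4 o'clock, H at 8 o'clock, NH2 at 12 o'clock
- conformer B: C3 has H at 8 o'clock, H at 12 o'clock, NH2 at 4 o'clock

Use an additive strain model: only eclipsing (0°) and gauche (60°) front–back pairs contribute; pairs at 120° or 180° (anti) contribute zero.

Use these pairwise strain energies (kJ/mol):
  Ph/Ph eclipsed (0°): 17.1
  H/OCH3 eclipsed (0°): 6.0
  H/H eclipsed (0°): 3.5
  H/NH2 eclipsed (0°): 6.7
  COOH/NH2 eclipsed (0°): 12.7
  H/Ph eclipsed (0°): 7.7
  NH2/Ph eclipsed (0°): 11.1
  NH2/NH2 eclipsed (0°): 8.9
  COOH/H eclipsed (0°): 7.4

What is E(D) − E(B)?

-2.1 kJ/mol

D (eclipsed): H(0°)/NH2(0°) eclipsed 6.7; COOH(120°)/H(120°) eclipsed 7.4; Ph(240°)/H(240°) eclipsed 7.7 → 21.8 kJ/mol.
B (eclipsed): H(0°)/H(0°) eclipsed 3.5; COOH(120°)/NH2(120°) eclipsed 12.7; Ph(240°)/H(240°) eclipsed 7.7 → 23.9 kJ/mol.
E(D) − E(B) = 21.8 − 23.9 = -2.1 kJ/mol.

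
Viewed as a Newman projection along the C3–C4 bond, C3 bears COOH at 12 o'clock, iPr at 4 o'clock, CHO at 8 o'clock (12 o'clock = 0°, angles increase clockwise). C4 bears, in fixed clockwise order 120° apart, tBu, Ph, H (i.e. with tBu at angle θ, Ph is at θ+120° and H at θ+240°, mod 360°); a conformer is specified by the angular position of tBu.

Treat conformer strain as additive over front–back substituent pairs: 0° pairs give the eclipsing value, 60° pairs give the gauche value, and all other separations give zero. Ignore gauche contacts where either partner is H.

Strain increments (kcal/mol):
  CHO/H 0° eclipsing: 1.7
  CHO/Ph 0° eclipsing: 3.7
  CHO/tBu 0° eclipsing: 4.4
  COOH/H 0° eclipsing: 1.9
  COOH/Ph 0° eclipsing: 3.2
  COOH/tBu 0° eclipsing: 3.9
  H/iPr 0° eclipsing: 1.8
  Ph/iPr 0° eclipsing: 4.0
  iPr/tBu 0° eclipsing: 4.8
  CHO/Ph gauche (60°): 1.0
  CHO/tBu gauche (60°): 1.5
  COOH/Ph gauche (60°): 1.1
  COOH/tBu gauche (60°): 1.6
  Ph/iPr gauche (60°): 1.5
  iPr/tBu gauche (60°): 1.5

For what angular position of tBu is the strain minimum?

180°

tBu at 0° (eclipsed): COOH(0°)/tBu(0°) eclipsed 3.9; iPr(120°)/Ph(120°) eclipsed 4.0; CHO(240°)/H(240°) eclipsed 1.7 → 9.6 kcal/mol.
tBu at 60° (staggered): COOH(0°)/tBu(60°) gauche 1.6; iPr(120°)/tBu(60°) gauche 1.5; iPr(120°)/Ph(180°) gauche 1.5; CHO(240°)/Ph(180°) gauche 1.0 → 5.6 kcal/mol.
tBu at 120° (eclipsed): COOH(0°)/H(0°) eclipsed 1.9; iPr(120°)/tBu(120°) eclipsed 4.8; CHO(240°)/Ph(240°) eclipsed 3.7 → 10.4 kcal/mol.
tBu at 180° (staggered): COOH(0°)/Ph(300°) gauche 1.1; iPr(120°)/tBu(180°) gauche 1.5; CHO(240°)/tBu(180°) gauche 1.5; CHO(240°)/Ph(300°) gauche 1.0 → 5.1 kcal/mol.
tBu at 240° (eclipsed): COOH(0°)/Ph(0°) eclipsed 3.2; iPr(120°)/H(120°) eclipsed 1.8; CHO(240°)/tBu(240°) eclipsed 4.4 → 9.4 kcal/mol.
tBu at 300° (staggered): COOH(0°)/tBu(300°) gauche 1.6; COOH(0°)/Ph(60°) gauche 1.1; iPr(120°)/Ph(60°) gauche 1.5; CHO(240°)/tBu(300°) gauche 1.5 → 5.7 kcal/mol.
The minimum (5.1 kcal/mol) occurs with tBu at 180°.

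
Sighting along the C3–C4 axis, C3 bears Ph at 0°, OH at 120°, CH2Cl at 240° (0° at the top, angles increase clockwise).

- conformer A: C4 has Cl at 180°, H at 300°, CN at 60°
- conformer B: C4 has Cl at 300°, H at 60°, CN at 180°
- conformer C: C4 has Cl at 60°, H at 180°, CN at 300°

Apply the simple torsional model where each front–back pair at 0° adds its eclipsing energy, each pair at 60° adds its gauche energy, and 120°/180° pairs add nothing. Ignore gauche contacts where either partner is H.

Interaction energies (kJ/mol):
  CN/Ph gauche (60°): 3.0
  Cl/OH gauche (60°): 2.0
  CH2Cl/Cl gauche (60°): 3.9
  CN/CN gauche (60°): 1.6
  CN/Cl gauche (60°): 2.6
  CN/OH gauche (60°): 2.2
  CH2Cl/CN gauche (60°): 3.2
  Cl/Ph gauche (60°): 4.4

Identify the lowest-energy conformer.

A

A (staggered): Ph–CN gauche, OH–Cl gauche, OH–CN gauche, CH2Cl–Cl gauche; 3.0 + 2.0 + 2.2 + 3.9 = 11.1 kJ/mol.
B (staggered): Ph–Cl gauche, OH–CN gauche, CH2Cl–Cl gauche, CH2Cl–CN gauche; 4.4 + 2.2 + 3.9 + 3.2 = 13.7 kJ/mol.
C (staggered): Ph–Cl gauche, Ph–CN gauche, OH–Cl gauche, CH2Cl–CN gauche; 4.4 + 3.0 + 2.0 + 3.2 = 12.6 kJ/mol.
A has the lowest total (11.1 kJ/mol).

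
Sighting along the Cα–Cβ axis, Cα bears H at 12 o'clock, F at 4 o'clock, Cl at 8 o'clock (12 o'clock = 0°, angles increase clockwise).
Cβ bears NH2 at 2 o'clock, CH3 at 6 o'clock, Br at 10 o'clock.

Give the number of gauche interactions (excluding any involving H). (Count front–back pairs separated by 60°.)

4

Non-H gauche pairs: F(120°)/NH2(60°); F(120°)/CH3(180°); Cl(240°)/CH3(180°); Cl(240°)/Br(300°) — 4 interactions.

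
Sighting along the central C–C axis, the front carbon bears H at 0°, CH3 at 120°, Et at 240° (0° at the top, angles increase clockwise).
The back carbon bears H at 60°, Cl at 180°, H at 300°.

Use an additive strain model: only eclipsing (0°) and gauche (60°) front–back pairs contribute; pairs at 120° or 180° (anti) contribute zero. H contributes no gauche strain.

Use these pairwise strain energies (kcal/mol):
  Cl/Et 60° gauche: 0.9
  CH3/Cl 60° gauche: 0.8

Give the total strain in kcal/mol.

This conformer (staggered): CH3–Cl gauche, Et–Cl gauche; 0.8 + 0.9 = 1.7 kcal/mol.

1.7 kcal/mol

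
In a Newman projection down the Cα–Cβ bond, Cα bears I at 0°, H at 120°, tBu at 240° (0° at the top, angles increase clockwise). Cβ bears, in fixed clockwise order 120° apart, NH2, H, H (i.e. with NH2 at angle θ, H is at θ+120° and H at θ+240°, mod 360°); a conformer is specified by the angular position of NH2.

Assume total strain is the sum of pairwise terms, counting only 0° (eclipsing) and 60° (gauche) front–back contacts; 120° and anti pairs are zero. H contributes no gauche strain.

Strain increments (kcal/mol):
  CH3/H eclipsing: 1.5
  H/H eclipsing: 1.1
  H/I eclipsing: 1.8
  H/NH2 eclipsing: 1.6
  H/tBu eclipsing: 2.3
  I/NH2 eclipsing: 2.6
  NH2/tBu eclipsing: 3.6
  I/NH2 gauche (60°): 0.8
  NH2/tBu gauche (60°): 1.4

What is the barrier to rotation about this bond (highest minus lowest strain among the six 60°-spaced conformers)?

NH2 at 0° (eclipsed): I(0°)/NH2(0°) eclipsed 2.6; H(120°)/H(120°) eclipsed 1.1; tBu(240°)/H(240°) eclipsed 2.3 → 6.0 kcal/mol.
NH2 at 60° (staggered): I(0°)/NH2(60°) gauche 0.8 → 0.8 kcal/mol.
NH2 at 120° (eclipsed): I(0°)/H(0°) eclipsed 1.8; H(120°)/NH2(120°) eclipsed 1.6; tBu(240°)/H(240°) eclipsed 2.3 → 5.7 kcal/mol.
NH2 at 180° (staggered): tBu(240°)/NH2(180°) gauche 1.4 → 1.4 kcal/mol.
NH2 at 240° (eclipsed): I(0°)/H(0°) eclipsed 1.8; H(120°)/H(120°) eclipsed 1.1; tBu(240°)/NH2(240°) eclipsed 3.6 → 6.5 kcal/mol.
NH2 at 300° (staggered): I(0°)/NH2(300°) gauche 0.8; tBu(240°)/NH2(300°) gauche 1.4 → 2.2 kcal/mol.
Max at 240° (6.5 kcal/mol), min at 60° (0.8 kcal/mol); barrier = 5.7 kcal/mol.

5.7 kcal/mol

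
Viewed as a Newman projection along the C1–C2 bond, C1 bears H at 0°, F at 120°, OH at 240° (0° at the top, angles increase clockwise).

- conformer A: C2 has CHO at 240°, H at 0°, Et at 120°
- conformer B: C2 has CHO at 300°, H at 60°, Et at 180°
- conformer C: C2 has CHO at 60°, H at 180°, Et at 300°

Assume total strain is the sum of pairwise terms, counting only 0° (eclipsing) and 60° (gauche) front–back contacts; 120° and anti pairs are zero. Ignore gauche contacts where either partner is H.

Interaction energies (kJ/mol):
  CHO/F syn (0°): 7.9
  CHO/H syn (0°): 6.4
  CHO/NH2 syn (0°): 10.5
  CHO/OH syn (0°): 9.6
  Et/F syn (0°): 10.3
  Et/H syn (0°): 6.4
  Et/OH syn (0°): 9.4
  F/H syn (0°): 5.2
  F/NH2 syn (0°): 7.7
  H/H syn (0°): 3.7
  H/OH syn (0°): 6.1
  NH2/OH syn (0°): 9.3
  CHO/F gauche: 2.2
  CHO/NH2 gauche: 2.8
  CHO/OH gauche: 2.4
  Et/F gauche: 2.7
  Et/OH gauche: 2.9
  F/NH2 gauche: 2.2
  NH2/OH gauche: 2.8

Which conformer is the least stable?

A (eclipsed): H–H eclipsed, F–Et eclipsed, OH–CHO eclipsed; 3.7 + 10.3 + 9.6 = 23.6 kJ/mol.
B (staggered): F–Et gauche, OH–CHO gauche, OH–Et gauche; 2.7 + 2.4 + 2.9 = 8.0 kJ/mol.
C (staggered): F–CHO gauche, OH–Et gauche; 2.2 + 2.9 = 5.1 kJ/mol.
A has the highest total (23.6 kJ/mol).

A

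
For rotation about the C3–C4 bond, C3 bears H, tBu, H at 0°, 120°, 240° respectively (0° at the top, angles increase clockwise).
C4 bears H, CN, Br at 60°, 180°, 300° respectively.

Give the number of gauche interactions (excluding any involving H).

1

Non-H gauche pairs: tBu(120°)/CN(180°) — 1 interaction.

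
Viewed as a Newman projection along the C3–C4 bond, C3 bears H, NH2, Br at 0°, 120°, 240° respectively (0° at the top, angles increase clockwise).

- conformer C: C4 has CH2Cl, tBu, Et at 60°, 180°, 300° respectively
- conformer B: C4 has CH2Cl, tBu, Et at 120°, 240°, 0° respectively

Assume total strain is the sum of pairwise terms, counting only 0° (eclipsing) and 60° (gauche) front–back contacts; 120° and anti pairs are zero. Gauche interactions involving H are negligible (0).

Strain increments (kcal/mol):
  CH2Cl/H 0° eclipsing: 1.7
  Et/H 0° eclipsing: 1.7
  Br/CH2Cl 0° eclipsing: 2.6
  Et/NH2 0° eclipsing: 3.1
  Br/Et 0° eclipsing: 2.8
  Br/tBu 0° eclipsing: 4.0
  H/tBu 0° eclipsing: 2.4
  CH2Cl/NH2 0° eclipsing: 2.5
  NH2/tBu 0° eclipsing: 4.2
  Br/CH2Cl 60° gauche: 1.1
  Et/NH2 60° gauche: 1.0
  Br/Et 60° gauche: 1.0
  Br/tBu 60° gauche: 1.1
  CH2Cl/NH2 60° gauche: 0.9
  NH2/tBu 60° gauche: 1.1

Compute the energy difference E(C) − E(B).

C (staggered): NH2(120°)/CH2Cl(60°) gauche 0.9; NH2(120°)/tBu(180°) gauche 1.1; Br(240°)/tBu(180°) gauche 1.1; Br(240°)/Et(300°) gauche 1.0 → 4.1 kcal/mol.
B (eclipsed): H(0°)/Et(0°) eclipsed 1.7; NH2(120°)/CH2Cl(120°) eclipsed 2.5; Br(240°)/tBu(240°) eclipsed 4.0 → 8.2 kcal/mol.
E(C) − E(B) = 4.1 − 8.2 = -4.1 kcal/mol.

-4.1 kcal/mol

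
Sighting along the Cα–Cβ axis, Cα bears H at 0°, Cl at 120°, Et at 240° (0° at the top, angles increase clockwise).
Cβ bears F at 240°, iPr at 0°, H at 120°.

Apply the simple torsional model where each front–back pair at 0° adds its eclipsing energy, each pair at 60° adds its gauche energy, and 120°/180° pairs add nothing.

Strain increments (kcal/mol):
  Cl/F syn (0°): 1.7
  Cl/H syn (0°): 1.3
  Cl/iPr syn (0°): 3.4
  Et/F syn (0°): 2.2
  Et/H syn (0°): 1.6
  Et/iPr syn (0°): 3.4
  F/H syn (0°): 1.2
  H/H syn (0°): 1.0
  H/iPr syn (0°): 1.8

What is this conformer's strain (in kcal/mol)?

This conformer (eclipsed): H–iPr eclipsed, Cl–H eclipsed, Et–F eclipsed; 1.8 + 1.3 + 2.2 = 5.3 kcal/mol.

5.3 kcal/mol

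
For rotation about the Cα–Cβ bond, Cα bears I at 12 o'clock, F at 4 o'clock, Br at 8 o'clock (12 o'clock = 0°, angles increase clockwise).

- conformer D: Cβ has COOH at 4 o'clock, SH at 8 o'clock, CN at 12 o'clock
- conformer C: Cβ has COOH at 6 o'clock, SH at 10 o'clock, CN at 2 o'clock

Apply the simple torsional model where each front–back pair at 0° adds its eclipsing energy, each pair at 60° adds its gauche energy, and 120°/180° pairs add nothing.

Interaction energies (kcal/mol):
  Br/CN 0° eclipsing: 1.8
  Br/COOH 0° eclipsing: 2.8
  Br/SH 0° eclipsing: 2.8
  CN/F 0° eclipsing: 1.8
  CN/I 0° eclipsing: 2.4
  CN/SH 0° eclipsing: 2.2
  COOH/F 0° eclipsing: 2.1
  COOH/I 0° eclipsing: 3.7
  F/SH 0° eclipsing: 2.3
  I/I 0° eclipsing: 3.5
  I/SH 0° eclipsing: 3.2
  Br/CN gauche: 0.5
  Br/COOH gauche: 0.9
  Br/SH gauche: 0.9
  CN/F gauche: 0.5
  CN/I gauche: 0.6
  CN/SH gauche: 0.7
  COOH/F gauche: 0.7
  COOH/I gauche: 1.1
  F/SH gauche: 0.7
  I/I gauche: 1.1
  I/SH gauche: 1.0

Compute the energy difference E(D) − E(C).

+2.7 kcal/mol

D is eclipsed. I at 0° is eclipsed with CN at 0° (2.4); F at 120° is eclipsed with COOH at 120° (2.1); Br at 240° is eclipsed with SH at 240° (2.8). Total 7.3 kcal/mol.
C is staggered. I at 0° is gauche with SH at 300° (1.0); I at 0° is gauche with CN at 60° (0.6); F at 120° is gauche with COOH at 180° (0.7); F at 120° is gauche with CN at 60° (0.5); Br at 240° is gauche with COOH at 180° (0.9); Br at 240° is gauche with SH at 300° (0.9). Total 4.6 kcal/mol.
E(D) − E(C) = 7.3 − 4.6 = +2.7 kcal/mol.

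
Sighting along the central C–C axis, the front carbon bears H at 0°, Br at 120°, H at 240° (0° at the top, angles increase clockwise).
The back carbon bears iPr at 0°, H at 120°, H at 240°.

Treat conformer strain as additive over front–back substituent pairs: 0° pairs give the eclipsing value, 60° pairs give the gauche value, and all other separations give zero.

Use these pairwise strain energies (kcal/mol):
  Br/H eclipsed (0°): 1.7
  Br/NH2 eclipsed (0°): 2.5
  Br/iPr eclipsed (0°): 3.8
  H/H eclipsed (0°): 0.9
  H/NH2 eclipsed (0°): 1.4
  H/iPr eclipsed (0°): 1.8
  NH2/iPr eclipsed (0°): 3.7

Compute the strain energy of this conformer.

This conformer (eclipsed): H–iPr eclipsed, Br–H eclipsed, H–H eclipsed; 1.8 + 1.7 + 0.9 = 4.4 kcal/mol.

4.4 kcal/mol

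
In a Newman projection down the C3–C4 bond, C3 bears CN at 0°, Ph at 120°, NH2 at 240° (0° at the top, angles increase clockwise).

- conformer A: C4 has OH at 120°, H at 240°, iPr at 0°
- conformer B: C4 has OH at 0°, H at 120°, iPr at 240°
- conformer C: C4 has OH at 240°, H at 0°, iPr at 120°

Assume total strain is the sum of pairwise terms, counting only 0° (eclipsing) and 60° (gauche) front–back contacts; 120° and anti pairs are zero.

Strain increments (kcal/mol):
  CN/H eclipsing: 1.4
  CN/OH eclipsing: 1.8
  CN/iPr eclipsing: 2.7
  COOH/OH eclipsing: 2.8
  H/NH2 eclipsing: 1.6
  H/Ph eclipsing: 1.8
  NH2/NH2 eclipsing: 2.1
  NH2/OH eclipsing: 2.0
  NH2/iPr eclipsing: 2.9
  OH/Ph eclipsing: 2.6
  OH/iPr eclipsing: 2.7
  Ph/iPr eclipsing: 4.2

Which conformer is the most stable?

A (eclipsed): CN(0°)/iPr(0°) eclipsed 2.7; Ph(120°)/OH(120°) eclipsed 2.6; NH2(240°)/H(240°) eclipsed 1.6 → 6.9 kcal/mol.
B (eclipsed): CN(0°)/OH(0°) eclipsed 1.8; Ph(120°)/H(120°) eclipsed 1.8; NH2(240°)/iPr(240°) eclipsed 2.9 → 6.5 kcal/mol.
C (eclipsed): CN(0°)/H(0°) eclipsed 1.4; Ph(120°)/iPr(120°) eclipsed 4.2; NH2(240°)/OH(240°) eclipsed 2.0 → 7.6 kcal/mol.
B has the lowest total (6.5 kcal/mol).

B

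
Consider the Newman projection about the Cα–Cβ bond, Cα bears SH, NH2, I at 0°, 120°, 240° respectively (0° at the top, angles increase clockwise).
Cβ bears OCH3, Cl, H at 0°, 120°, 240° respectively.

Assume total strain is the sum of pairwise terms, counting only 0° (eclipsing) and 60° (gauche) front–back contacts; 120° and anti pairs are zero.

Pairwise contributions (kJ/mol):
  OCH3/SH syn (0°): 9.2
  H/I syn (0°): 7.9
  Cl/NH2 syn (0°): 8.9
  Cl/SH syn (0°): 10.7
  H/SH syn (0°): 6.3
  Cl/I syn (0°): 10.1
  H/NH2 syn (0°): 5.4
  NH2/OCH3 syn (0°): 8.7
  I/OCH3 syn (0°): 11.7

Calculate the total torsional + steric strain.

26.0 kJ/mol

This conformer (eclipsed): SH(0°)/OCH3(0°) eclipsed 9.2; NH2(120°)/Cl(120°) eclipsed 8.9; I(240°)/H(240°) eclipsed 7.9 → 26.0 kJ/mol.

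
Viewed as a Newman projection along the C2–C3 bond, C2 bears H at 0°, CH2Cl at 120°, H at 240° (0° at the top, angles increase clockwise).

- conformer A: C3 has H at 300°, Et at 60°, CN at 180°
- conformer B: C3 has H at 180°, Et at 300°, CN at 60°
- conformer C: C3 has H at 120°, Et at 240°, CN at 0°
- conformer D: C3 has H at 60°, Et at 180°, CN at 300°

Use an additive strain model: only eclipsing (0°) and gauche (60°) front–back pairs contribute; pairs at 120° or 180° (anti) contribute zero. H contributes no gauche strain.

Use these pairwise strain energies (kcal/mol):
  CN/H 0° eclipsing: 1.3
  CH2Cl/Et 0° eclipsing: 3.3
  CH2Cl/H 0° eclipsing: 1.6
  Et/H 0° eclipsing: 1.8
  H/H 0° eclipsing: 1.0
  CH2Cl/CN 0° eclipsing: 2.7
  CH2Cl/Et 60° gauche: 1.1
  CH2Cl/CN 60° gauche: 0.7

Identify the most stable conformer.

B

A is staggered. CH2Cl at 120° is gauche with Et at 60° (1.1); CH2Cl at 120° is gauche with CN at 180° (0.7). Total 1.8 kcal/mol.
B is staggered. CH2Cl at 120° is gauche with CN at 60° (0.7). Total 0.7 kcal/mol.
C is eclipsed. H at 0° is eclipsed with CN at 0° (1.3); CH2Cl at 120° is eclipsed with H at 120° (1.6); H at 240° is eclipsed with Et at 240° (1.8). Total 4.7 kcal/mol.
D is staggered. CH2Cl at 120° is gauche with Et at 180° (1.1). Total 1.1 kcal/mol.
B has the lowest total (0.7 kcal/mol).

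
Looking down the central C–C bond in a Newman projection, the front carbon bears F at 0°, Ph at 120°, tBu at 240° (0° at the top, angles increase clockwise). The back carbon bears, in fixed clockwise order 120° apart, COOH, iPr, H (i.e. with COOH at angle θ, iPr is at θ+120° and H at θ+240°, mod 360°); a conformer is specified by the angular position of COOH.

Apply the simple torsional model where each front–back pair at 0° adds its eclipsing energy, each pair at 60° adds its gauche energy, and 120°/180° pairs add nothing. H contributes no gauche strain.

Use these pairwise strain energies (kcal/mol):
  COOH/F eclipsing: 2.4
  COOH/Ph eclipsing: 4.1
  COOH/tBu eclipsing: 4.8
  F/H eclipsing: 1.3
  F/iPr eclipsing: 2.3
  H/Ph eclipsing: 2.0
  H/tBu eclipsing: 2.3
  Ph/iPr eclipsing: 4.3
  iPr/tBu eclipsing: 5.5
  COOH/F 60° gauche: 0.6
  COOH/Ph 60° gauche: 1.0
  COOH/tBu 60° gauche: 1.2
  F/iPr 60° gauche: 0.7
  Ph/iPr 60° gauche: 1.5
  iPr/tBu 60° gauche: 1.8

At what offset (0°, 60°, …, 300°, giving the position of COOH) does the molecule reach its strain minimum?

300°

COOH at 0° (eclipsed): F(0°)/COOH(0°) eclipsed 2.4; Ph(120°)/iPr(120°) eclipsed 4.3; tBu(240°)/H(240°) eclipsed 2.3 → 9.0 kcal/mol.
COOH at 60° (staggered): F(0°)/COOH(60°) gauche 0.6; Ph(120°)/COOH(60°) gauche 1.0; Ph(120°)/iPr(180°) gauche 1.5; tBu(240°)/iPr(180°) gauche 1.8 → 4.9 kcal/mol.
COOH at 120° (eclipsed): F(0°)/H(0°) eclipsed 1.3; Ph(120°)/COOH(120°) eclipsed 4.1; tBu(240°)/iPr(240°) eclipsed 5.5 → 10.9 kcal/mol.
COOH at 180° (staggered): F(0°)/iPr(300°) gauche 0.7; Ph(120°)/COOH(180°) gauche 1.0; tBu(240°)/COOH(180°) gauche 1.2; tBu(240°)/iPr(300°) gauche 1.8 → 4.7 kcal/mol.
COOH at 240° (eclipsed): F(0°)/iPr(0°) eclipsed 2.3; Ph(120°)/H(120°) eclipsed 2.0; tBu(240°)/COOH(240°) eclipsed 4.8 → 9.1 kcal/mol.
COOH at 300° (staggered): F(0°)/COOH(300°) gauche 0.6; F(0°)/iPr(60°) gauche 0.7; Ph(120°)/iPr(60°) gauche 1.5; tBu(240°)/COOH(300°) gauche 1.2 → 4.0 kcal/mol.
The minimum (4.0 kcal/mol) occurs with COOH at 300°.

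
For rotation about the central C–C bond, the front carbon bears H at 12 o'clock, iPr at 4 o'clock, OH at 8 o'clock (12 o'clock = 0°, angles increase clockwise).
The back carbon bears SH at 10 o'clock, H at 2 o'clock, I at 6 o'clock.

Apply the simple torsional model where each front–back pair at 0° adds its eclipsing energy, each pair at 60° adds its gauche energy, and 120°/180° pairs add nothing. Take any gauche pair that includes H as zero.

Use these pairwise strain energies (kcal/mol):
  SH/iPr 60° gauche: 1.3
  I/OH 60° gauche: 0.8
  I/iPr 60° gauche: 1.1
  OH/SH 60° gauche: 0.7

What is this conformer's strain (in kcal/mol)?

2.6 kcal/mol

This conformer (staggered): iPr(120°)/I(180°) gauche 1.1; OH(240°)/SH(300°) gauche 0.7; OH(240°)/I(180°) gauche 0.8 → 2.6 kcal/mol.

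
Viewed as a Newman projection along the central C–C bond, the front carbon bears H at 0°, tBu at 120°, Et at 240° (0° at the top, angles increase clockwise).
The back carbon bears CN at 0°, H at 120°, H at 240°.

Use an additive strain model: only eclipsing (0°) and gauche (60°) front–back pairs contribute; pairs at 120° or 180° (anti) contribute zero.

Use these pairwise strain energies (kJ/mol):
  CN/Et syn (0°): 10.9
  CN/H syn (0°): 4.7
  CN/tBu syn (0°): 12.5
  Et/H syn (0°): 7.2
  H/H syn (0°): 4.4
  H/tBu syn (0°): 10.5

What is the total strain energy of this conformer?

This conformer (eclipsed): H(0°)/CN(0°) eclipsed 4.7; tBu(120°)/H(120°) eclipsed 10.5; Et(240°)/H(240°) eclipsed 7.2 → 22.4 kJ/mol.

22.4 kJ/mol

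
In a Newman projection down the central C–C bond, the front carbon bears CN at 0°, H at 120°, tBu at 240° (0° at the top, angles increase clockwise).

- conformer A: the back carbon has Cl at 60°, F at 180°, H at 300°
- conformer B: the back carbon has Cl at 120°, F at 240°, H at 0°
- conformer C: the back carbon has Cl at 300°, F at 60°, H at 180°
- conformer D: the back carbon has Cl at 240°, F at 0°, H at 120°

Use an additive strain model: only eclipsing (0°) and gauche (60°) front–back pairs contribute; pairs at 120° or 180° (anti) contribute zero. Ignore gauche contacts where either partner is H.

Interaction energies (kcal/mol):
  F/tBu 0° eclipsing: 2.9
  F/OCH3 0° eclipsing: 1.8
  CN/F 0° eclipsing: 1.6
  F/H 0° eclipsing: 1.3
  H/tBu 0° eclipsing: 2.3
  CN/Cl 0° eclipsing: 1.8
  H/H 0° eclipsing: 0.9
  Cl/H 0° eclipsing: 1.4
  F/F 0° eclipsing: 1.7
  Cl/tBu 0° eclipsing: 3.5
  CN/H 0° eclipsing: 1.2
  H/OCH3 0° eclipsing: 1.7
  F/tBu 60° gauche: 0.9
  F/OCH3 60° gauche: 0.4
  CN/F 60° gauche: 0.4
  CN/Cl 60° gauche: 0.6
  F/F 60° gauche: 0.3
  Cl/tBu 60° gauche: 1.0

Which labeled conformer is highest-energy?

A (staggered): CN–Cl gauche, tBu–F gauche; 0.6 + 0.9 = 1.5 kcal/mol.
B (eclipsed): CN–H eclipsed, H–Cl eclipsed, tBu–F eclipsed; 1.2 + 1.4 + 2.9 = 5.5 kcal/mol.
C (staggered): CN–Cl gauche, CN–F gauche, tBu–Cl gauche; 0.6 + 0.4 + 1.0 = 2.0 kcal/mol.
D (eclipsed): CN–F eclipsed, H–H eclipsed, tBu–Cl eclipsed; 1.6 + 0.9 + 3.5 = 6.0 kcal/mol.
D has the highest total (6.0 kcal/mol).

D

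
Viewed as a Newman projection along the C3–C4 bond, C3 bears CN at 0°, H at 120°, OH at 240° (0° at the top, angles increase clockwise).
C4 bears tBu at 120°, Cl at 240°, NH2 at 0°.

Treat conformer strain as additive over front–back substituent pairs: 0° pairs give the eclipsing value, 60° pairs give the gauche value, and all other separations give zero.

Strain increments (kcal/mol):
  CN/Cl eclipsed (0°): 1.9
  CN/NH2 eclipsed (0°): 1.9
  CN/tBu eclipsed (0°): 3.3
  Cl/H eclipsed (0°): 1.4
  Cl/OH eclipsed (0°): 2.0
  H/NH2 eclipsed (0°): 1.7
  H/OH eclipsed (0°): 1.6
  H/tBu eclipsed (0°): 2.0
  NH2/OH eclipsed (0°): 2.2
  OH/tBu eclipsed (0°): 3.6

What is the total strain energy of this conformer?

This conformer (eclipsed): CN–NH2 eclipsed, H–tBu eclipsed, OH–Cl eclipsed; 1.9 + 2.0 + 2.0 = 5.9 kcal/mol.

5.9 kcal/mol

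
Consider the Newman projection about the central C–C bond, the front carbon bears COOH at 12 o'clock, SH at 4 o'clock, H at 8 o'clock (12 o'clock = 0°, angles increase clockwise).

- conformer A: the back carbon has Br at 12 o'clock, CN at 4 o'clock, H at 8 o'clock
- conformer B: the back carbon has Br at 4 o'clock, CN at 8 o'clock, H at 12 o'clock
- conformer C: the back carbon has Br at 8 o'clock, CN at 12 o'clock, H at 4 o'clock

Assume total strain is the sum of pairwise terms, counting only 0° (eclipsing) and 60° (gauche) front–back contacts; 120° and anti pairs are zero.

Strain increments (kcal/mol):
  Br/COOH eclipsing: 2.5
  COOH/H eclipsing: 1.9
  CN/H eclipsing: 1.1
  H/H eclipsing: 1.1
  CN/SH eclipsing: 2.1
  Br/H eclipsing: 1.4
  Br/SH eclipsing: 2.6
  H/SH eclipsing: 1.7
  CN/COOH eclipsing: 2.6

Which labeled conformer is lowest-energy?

B

A (eclipsed): COOH–Br eclipsed, SH–CN eclipsed, H–H eclipsed; 2.5 + 2.1 + 1.1 = 5.7 kcal/mol.
B (eclipsed): COOH–H eclipsed, SH–Br eclipsed, H–CN eclipsed; 1.9 + 2.6 + 1.1 = 5.6 kcal/mol.
C (eclipsed): COOH–CN eclipsed, SH–H eclipsed, H–Br eclipsed; 2.6 + 1.7 + 1.4 = 5.7 kcal/mol.
B has the lowest total (5.6 kcal/mol).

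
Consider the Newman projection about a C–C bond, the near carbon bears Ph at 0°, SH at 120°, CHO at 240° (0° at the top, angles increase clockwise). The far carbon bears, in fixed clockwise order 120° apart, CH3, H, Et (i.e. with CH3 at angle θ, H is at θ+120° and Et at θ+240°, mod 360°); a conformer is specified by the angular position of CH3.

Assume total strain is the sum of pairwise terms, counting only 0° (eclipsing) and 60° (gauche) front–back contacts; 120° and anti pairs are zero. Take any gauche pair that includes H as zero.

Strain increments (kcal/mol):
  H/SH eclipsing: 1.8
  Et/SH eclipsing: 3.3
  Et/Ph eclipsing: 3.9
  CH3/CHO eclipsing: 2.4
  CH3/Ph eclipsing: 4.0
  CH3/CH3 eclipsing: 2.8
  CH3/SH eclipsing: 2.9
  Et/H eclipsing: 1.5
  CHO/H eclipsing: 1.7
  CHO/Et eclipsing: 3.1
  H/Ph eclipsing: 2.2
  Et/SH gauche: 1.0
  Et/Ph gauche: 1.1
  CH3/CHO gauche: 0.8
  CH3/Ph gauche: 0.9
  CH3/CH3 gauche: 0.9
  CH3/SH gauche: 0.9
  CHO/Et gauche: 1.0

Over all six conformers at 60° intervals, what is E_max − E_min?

5.2 kcal/mol

CH3 at 0° (eclipsed): Ph–CH3 eclipsed, SH–H eclipsed, CHO–Et eclipsed; 4.0 + 1.8 + 3.1 = 8.9 kcal/mol.
CH3 at 60° (staggered): Ph–CH3 gauche, Ph–Et gauche, SH–CH3 gauche, CHO–Et gauche; 0.9 + 1.1 + 0.9 + 1.0 = 3.9 kcal/mol.
CH3 at 120° (eclipsed): Ph–Et eclipsed, SH–CH3 eclipsed, CHO–H eclipsed; 3.9 + 2.9 + 1.7 = 8.5 kcal/mol.
CH3 at 180° (staggered): Ph–Et gauche, SH–CH3 gauche, SH–Et gauche, CHO–CH3 gauche; 1.1 + 0.9 + 1.0 + 0.8 = 3.8 kcal/mol.
CH3 at 240° (eclipsed): Ph–H eclipsed, SH–Et eclipsed, CHO–CH3 eclipsed; 2.2 + 3.3 + 2.4 = 7.9 kcal/mol.
CH3 at 300° (staggered): Ph–CH3 gauche, SH–Et gauche, CHO–CH3 gauche, CHO–Et gauche; 0.9 + 1.0 + 0.8 + 1.0 = 3.7 kcal/mol.
Max at 0° (8.9 kcal/mol), min at 300° (3.7 kcal/mol); barrier = 5.2 kcal/mol.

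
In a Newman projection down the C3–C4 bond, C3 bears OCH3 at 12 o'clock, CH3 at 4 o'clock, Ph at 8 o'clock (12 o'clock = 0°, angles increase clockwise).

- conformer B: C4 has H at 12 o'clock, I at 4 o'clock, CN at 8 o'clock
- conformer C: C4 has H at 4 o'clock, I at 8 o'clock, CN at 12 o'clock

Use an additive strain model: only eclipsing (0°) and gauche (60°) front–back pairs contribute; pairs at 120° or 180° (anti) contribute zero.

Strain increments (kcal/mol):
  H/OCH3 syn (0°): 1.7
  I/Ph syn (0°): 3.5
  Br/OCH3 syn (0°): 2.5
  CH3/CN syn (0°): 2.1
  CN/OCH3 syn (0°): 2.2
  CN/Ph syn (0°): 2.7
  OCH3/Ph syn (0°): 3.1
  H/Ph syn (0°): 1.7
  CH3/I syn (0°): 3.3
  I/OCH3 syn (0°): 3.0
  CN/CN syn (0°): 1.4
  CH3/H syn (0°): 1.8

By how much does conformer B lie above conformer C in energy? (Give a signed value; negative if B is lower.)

+0.2 kcal/mol

B (eclipsed): OCH3(0°)/H(0°) eclipsed 1.7; CH3(120°)/I(120°) eclipsed 3.3; Ph(240°)/CN(240°) eclipsed 2.7 → 7.7 kcal/mol.
C (eclipsed): OCH3(0°)/CN(0°) eclipsed 2.2; CH3(120°)/H(120°) eclipsed 1.8; Ph(240°)/I(240°) eclipsed 3.5 → 7.5 kcal/mol.
E(B) − E(C) = 7.7 − 7.5 = +0.2 kcal/mol.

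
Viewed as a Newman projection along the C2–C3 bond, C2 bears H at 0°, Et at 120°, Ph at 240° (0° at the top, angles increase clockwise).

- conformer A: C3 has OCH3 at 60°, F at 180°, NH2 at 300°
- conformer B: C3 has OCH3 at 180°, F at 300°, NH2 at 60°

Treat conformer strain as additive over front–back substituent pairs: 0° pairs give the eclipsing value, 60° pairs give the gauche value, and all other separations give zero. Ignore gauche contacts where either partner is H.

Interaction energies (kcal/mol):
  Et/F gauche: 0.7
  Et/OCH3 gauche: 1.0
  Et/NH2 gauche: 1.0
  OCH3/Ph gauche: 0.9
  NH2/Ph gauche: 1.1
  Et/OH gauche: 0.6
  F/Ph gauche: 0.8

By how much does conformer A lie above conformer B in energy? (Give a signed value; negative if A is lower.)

-0.1 kcal/mol

A (staggered): Et–OCH3 gauche, Et–F gauche, Ph–F gauche, Ph–NH2 gauche; 1.0 + 0.7 + 0.8 + 1.1 = 3.6 kcal/mol.
B (staggered): Et–OCH3 gauche, Et–NH2 gauche, Ph–OCH3 gauche, Ph–F gauche; 1.0 + 1.0 + 0.9 + 0.8 = 3.7 kcal/mol.
E(A) − E(B) = 3.6 − 3.7 = -0.1 kcal/mol.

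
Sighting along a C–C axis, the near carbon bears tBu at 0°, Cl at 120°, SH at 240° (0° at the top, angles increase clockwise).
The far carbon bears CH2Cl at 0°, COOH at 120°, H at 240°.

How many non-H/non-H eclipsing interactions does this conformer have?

2

Non-H eclipsing pairs: tBu(0°)/CH2Cl(0°); Cl(120°)/COOH(120°) — 2 interactions.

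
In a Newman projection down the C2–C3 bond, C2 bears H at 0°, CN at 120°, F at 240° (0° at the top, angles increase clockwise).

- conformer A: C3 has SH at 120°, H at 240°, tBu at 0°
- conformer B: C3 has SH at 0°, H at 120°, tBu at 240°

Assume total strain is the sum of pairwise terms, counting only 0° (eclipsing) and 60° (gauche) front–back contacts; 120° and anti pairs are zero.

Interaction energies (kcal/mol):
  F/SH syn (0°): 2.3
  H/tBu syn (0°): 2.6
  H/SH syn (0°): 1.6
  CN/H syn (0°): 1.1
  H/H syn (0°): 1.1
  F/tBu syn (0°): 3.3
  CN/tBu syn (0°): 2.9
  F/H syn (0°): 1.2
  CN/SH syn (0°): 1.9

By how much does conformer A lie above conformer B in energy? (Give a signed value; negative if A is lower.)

A is eclipsed. H at 0° is eclipsed with tBu at 0° (2.6); CN at 120° is eclipsed with SH at 120° (1.9); F at 240° is eclipsed with H at 240° (1.2). Total 5.7 kcal/mol.
B is eclipsed. H at 0° is eclipsed with SH at 0° (1.6); CN at 120° is eclipsed with H at 120° (1.1); F at 240° is eclipsed with tBu at 240° (3.3). Total 6.0 kcal/mol.
E(A) − E(B) = 5.7 − 6.0 = -0.3 kcal/mol.

-0.3 kcal/mol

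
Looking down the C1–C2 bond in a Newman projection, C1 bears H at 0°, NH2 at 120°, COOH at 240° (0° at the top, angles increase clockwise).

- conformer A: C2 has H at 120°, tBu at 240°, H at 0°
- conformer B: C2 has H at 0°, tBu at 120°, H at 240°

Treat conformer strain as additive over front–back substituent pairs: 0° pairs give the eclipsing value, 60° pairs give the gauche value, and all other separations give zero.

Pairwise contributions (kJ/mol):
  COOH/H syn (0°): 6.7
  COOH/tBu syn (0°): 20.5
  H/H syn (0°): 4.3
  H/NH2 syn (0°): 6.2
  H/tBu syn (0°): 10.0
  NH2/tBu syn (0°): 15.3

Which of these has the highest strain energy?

A

A (eclipsed): H–H eclipsed, NH2–H eclipsed, COOH–tBu eclipsed; 4.3 + 6.2 + 20.5 = 31.0 kJ/mol.
B (eclipsed): H–H eclipsed, NH2–tBu eclipsed, COOH–H eclipsed; 4.3 + 15.3 + 6.7 = 26.3 kJ/mol.
A has the highest total (31.0 kJ/mol).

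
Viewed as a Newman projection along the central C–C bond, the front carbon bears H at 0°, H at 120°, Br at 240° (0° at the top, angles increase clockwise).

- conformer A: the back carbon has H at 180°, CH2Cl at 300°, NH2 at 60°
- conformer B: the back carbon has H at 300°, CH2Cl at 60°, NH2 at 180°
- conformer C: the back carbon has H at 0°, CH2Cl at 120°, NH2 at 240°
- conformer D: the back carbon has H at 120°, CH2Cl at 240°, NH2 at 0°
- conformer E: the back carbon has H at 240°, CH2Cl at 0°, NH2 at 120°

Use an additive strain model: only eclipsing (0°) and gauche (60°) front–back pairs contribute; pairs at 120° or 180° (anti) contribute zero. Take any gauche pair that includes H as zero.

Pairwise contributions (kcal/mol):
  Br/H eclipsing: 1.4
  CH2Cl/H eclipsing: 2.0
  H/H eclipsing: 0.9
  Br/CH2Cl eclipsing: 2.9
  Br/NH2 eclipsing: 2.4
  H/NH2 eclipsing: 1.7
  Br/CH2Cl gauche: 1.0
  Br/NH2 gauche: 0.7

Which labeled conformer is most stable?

A is staggered. Br at 240° is gauche with CH2Cl at 300° (1.0). Total 1.0 kcal/mol.
B is staggered. Br at 240° is gauche with NH2 at 180° (0.7). Total 0.7 kcal/mol.
C is eclipsed. H at 0° is eclipsed with H at 0° (0.9); H at 120° is eclipsed with CH2Cl at 120° (2.0); Br at 240° is eclipsed with NH2 at 240° (2.4). Total 5.3 kcal/mol.
D is eclipsed. H at 0° is eclipsed with NH2 at 0° (1.7); H at 120° is eclipsed with H at 120° (0.9); Br at 240° is eclipsed with CH2Cl at 240° (2.9). Total 5.5 kcal/mol.
E is eclipsed. H at 0° is eclipsed with CH2Cl at 0° (2.0); H at 120° is eclipsed with NH2 at 120° (1.7); Br at 240° is eclipsed with H at 240° (1.4). Total 5.1 kcal/mol.
B has the lowest total (0.7 kcal/mol).

B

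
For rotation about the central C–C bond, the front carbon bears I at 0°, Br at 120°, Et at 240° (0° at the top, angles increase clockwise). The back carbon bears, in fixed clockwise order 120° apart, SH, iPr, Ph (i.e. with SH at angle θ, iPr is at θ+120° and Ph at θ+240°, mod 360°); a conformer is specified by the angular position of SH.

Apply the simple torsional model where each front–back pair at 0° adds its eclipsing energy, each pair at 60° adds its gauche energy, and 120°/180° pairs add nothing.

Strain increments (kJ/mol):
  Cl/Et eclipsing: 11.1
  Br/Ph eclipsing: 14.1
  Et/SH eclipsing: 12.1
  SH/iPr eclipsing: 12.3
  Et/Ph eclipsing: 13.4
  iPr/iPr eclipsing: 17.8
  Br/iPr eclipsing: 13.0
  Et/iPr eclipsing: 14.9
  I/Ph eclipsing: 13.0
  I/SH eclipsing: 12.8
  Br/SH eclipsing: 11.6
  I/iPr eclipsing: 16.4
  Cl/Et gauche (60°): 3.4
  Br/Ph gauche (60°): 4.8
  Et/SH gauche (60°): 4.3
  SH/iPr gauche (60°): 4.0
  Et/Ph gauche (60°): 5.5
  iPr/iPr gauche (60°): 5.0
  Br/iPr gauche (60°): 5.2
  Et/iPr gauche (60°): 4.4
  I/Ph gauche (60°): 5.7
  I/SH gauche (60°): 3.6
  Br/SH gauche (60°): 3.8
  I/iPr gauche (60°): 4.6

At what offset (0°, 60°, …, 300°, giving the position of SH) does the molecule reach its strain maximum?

SH at 0° (eclipsed): I–SH eclipsed, Br–iPr eclipsed, Et–Ph eclipsed; 12.8 + 13.0 + 13.4 = 39.2 kJ/mol.
SH at 60° (staggered): I–SH gauche, I–Ph gauche, Br–SH gauche, Br–iPr gauche, Et–iPr gauche, Et–Ph gauche; 3.6 + 5.7 + 3.8 + 5.2 + 4.4 + 5.5 = 28.2 kJ/mol.
SH at 120° (eclipsed): I–Ph eclipsed, Br–SH eclipsed, Et–iPr eclipsed; 13.0 + 11.6 + 14.9 = 39.5 kJ/mol.
SH at 180° (staggered): I–iPr gauche, I–Ph gauche, Br–SH gauche, Br–Ph gauche, Et–SH gauche, Et–iPr gauche; 4.6 + 5.7 + 3.8 + 4.8 + 4.3 + 4.4 = 27.6 kJ/mol.
SH at 240° (eclipsed): I–iPr eclipsed, Br–Ph eclipsed, Et–SH eclipsed; 16.4 + 14.1 + 12.1 = 42.6 kJ/mol.
SH at 300° (staggered): I–SH gauche, I–iPr gauche, Br–iPr gauche, Br–Ph gauche, Et–SH gauche, Et–Ph gauche; 3.6 + 4.6 + 5.2 + 4.8 + 4.3 + 5.5 = 28.0 kJ/mol.
The maximum (42.6 kJ/mol) occurs with SH at 240°.

240°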